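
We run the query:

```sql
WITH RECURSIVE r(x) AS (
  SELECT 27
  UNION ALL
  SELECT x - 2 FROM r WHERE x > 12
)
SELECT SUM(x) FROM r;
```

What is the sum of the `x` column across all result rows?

171

Base: x=27.
Iteration 1: 27 > 12 holds -> x = 27 - 2 = 25.
Iteration 2: 25 > 12 holds -> x = 25 - 2 = 23.
Iteration 3: 23 > 12 holds -> x = 23 - 2 = 21.
Iteration 4: 21 > 12 holds -> x = 21 - 2 = 19.
Iteration 5: 19 > 12 holds -> x = 19 - 2 = 17.
Iteration 6: 17 > 12 holds -> x = 17 - 2 = 15.
Iteration 7: 15 > 12 holds -> x = 15 - 2 = 13.
Iteration 8: 13 > 12 holds -> x = 13 - 2 = 11.
Iteration 9: 11 > 12 fails; recursion stops.
SUM(x) = 27 + 25 + 23 + 21 + 19 + 17 + 15 + 13 + 11 = 171.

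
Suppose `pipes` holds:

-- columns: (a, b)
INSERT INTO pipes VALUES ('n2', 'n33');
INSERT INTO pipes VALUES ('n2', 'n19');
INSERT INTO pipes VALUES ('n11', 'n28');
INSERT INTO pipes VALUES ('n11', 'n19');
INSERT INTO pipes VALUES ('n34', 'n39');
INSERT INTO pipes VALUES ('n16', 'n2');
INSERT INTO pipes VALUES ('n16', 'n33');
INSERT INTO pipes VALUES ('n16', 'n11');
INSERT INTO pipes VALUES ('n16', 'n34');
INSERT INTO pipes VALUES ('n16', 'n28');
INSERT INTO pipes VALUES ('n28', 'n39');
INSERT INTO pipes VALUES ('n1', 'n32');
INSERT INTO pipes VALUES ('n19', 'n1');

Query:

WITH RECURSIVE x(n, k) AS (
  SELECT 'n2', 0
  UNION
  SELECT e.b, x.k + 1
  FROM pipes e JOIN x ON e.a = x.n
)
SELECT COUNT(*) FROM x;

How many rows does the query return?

Base: (n2, k=0).
Iteration 1: edges from {n2} -> (n19, k=1), (n33, k=1).
Iteration 2: edges from {n19,n33} -> (n1, k=2).
Iteration 3: edges from {n1} -> (n32, k=3).
Iteration 4: no outgoing edges from {n32}; recursion stops.
Total rows emitted: 5.

5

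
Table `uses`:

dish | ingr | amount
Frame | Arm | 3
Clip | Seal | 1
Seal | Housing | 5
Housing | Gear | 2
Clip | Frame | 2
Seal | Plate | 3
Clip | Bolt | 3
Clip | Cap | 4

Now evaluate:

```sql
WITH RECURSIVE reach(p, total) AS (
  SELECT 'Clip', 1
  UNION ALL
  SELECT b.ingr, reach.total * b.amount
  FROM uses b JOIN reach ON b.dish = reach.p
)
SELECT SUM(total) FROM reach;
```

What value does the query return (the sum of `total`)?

35

Base: (Clip, total=1).
Iteration 1: components of {Clip} -> Bolt = 1*3 = 3, Cap = 1*4 = 4, Frame = 1*2 = 2, Seal = 1*1 = 1.
Iteration 2: components of {Bolt,Cap,Frame,Seal} -> Arm = 2*3 = 6, Housing = 1*5 = 5, Plate = 1*3 = 3.
Iteration 3: components of {Arm,Housing,Plate} -> Gear = 5*2 = 10.
Iteration 4: no further components; recursion stops.
SUM(total) = 1 + 2 + 1 + 4 + 3 + 6 + 3 + 5 + 10 = 35.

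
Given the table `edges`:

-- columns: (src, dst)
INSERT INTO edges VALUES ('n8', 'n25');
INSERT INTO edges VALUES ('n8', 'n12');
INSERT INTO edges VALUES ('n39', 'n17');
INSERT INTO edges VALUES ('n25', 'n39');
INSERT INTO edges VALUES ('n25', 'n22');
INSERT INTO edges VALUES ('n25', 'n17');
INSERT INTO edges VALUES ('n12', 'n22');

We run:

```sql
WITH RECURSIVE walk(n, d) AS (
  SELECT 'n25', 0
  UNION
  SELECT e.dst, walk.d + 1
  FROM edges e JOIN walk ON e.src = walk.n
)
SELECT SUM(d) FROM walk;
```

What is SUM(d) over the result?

Base: (n25, d=0).
Iteration 1: edges from {n25} -> (n17, d=1), (n22, d=1), (n39, d=1).
Iteration 2: edges from {n17,n22,n39} -> (n17, d=2).
Iteration 3: no outgoing edges from {n17}; recursion stops.
SUM(d) = 0 + 1 + 1 + 1 + 2 = 5.

5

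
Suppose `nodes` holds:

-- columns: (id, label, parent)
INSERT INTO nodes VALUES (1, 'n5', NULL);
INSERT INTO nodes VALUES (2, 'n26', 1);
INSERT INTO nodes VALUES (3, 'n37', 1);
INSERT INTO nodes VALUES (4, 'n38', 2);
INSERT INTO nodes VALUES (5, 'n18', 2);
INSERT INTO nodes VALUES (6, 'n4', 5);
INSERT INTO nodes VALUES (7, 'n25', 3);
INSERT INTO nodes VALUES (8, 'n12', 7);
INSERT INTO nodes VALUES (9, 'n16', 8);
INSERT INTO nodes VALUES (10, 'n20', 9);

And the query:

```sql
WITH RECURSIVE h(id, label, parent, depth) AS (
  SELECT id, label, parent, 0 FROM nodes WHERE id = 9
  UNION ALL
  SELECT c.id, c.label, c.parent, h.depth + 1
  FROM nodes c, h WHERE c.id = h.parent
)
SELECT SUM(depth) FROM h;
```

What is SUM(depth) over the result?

Base: id=9 (n16), parent=8, depth 0.
Iteration 1: join on id=8 -> n12 (id 8, parent=7, depth 1).
Iteration 2: join on id=7 -> n25 (id 7, parent=3, depth 2).
Iteration 3: join on id=3 -> n37 (id 3, parent=1, depth 3).
Iteration 4: join on id=1 -> n5 (id 1, parent=NULL, depth 4).
Iteration 5: parent is NULL; no match; recursion stops.
SUM(depth) = 0 + 1 + 2 + 3 + 4 = 10.

10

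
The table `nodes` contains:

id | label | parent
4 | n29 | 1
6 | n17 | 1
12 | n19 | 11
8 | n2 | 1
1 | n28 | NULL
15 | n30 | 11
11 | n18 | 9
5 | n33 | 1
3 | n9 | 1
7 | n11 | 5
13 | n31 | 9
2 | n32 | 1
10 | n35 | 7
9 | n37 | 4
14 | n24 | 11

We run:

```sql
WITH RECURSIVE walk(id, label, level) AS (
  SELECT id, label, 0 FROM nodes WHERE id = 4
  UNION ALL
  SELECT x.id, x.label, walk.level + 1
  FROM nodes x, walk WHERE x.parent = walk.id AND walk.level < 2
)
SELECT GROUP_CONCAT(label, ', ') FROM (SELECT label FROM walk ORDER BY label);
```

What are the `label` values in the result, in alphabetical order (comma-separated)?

Base: id=4 (n29) at level 0.
Iteration 1: rows with parent in {4} -> n37 (id 9, level 1).
Iteration 2: rows with parent in {9} -> n18 (id 11, level 2), n31 (id 13, level 2).
Iteration 3: level < 2 fails for all current rows; recursion stops.

n18, n29, n31, n37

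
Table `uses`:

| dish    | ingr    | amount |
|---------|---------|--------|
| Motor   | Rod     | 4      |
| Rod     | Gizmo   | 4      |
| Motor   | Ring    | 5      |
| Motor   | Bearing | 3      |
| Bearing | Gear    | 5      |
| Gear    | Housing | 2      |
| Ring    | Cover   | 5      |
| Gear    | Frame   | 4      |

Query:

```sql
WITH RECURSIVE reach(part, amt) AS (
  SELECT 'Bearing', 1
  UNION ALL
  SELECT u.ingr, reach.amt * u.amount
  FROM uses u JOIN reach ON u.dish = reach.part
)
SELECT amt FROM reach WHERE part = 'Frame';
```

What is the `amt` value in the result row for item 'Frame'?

20

Base: (Bearing, amt=1).
Iteration 1: components of {Bearing} -> Gear = 1*5 = 5.
Iteration 2: components of {Gear} -> Frame = 5*4 = 20, Housing = 5*2 = 10.
Iteration 3: no further components; recursion stops.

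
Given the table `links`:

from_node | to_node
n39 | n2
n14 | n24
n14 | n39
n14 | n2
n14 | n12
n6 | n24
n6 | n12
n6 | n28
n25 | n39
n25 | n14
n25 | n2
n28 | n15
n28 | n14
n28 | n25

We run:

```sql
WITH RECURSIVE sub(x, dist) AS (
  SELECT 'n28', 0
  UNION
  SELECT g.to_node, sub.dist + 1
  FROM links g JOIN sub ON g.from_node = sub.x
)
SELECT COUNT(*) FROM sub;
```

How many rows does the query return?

14

Base: (n28, dist=0).
Iteration 1: edges from {n28} -> (n14, dist=1), (n15, dist=1), (n25, dist=1).
Iteration 2: edges from {n14,n15,n25} -> (n12, dist=2), (n14, dist=2), (n2, dist=2), (n24, dist=2), (n39, dist=2). [UNION drops 2 duplicate row(s)]
Iteration 3: edges from {n12,n14,n2,n24,n39} -> (n12, dist=3), (n2, dist=3), (n24, dist=3), (n39, dist=3). [UNION drops 1 duplicate row(s)]
Iteration 4: edges from {n12,n2,n24,n39} -> (n2, dist=4).
Iteration 5: no outgoing edges from {n2}; recursion stops.
Total rows emitted: 14.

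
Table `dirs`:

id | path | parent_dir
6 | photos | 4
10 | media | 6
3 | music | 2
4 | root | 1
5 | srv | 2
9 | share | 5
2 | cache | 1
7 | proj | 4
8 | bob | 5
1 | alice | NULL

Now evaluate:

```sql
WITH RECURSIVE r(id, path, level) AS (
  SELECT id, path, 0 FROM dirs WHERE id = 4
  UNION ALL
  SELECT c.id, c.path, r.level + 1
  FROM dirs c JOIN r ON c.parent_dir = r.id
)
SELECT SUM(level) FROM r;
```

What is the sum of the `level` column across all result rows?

4

Base: id=4 (root) at level 0.
Iteration 1: rows with parent_dir in {4} -> photos (id 6, level 1), proj (id 7, level 1).
Iteration 2: rows with parent_dir in {6,7} -> media (id 10, level 2).
Iteration 3: no rows with parent_dir in {10}; recursion stops.
SUM(level) = 0 + 1 + 1 + 2 = 4.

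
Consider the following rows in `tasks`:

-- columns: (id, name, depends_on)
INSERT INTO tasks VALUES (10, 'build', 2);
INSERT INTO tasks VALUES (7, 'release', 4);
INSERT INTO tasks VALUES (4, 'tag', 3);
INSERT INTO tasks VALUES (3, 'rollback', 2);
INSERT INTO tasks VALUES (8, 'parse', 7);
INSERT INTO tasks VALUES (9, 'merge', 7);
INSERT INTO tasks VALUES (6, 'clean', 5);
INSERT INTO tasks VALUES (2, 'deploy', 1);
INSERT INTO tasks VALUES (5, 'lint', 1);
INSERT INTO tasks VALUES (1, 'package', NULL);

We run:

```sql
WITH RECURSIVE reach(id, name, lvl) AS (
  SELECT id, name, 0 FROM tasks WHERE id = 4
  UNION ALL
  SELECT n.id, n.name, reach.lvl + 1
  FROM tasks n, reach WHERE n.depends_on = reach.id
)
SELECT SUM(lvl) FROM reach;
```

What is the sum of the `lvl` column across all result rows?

5

Base: id=4 (tag) at lvl 0.
Iteration 1: rows with depends_on in {4} -> release (id 7, lvl 1).
Iteration 2: rows with depends_on in {7} -> parse (id 8, lvl 2), merge (id 9, lvl 2).
Iteration 3: no rows with depends_on in {8,9}; recursion stops.
SUM(lvl) = 0 + 1 + 2 + 2 = 5.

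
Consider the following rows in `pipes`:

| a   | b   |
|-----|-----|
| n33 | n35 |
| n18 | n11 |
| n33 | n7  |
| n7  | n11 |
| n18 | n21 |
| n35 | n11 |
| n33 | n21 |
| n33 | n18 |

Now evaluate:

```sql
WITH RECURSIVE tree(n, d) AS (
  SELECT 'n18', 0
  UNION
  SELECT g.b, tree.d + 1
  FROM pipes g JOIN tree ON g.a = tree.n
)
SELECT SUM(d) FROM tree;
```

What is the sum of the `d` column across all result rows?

2

Base: (n18, d=0).
Iteration 1: edges from {n18} -> (n11, d=1), (n21, d=1).
Iteration 2: no outgoing edges from {n11,n21}; recursion stops.
SUM(d) = 0 + 1 + 1 = 2.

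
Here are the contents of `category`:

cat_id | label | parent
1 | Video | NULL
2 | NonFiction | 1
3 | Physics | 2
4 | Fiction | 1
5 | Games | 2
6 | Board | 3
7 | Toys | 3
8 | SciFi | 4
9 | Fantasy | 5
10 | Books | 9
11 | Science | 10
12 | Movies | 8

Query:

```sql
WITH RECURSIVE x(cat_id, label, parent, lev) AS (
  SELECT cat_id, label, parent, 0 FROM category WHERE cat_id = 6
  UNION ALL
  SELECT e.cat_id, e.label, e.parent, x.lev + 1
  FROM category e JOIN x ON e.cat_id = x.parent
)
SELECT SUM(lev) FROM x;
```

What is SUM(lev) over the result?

Base: cat_id=6 (Board), parent=3, lev 0.
Iteration 1: join on cat_id=3 -> Physics (id 3, parent=2, lev 1).
Iteration 2: join on cat_id=2 -> NonFiction (id 2, parent=1, lev 2).
Iteration 3: join on cat_id=1 -> Video (id 1, parent=NULL, lev 3).
Iteration 4: parent is NULL; no match; recursion stops.
SUM(lev) = 0 + 1 + 2 + 3 = 6.

6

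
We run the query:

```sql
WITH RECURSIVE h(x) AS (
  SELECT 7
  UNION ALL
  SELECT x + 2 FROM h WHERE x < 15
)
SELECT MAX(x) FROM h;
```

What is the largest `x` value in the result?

15

Base: x=7.
Iteration 1: 7 < 15 holds -> x = 7 + 2 = 9.
Iteration 2: 9 < 15 holds -> x = 9 + 2 = 11.
Iteration 3: 11 < 15 holds -> x = 11 + 2 = 13.
Iteration 4: 13 < 15 holds -> x = 13 + 2 = 15.
Iteration 5: 15 < 15 fails; recursion stops.
x values: 7, 9, 11, 13, 15; the maximum is 15.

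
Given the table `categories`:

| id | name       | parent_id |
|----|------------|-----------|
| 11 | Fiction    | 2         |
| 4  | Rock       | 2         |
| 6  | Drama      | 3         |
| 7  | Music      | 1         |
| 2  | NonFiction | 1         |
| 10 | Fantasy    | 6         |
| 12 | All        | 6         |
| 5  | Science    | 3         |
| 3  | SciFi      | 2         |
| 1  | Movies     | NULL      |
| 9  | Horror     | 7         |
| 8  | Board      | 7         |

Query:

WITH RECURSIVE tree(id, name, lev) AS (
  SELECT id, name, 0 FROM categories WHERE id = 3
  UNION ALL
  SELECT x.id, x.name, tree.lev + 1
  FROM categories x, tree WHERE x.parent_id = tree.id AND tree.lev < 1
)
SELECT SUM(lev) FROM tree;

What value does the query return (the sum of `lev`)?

2

Base: id=3 (SciFi) at lev 0.
Iteration 1: rows with parent_id in {3} -> Science (id 5, lev 1), Drama (id 6, lev 1).
Iteration 2: lev < 1 fails for all current rows; recursion stops.
SUM(lev) = 0 + 1 + 1 = 2.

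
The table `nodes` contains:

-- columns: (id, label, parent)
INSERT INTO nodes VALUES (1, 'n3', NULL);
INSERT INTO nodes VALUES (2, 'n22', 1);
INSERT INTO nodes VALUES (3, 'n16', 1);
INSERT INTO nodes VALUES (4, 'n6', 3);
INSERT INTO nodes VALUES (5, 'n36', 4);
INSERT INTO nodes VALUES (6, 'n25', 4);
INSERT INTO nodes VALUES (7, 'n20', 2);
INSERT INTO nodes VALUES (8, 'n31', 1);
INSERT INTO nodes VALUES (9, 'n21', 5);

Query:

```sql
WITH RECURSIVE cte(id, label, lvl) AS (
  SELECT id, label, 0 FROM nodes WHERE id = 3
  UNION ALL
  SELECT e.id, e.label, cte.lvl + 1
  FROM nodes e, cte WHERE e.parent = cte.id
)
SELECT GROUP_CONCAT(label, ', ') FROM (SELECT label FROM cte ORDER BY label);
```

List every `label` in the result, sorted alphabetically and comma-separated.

n16, n21, n25, n36, n6

Base: id=3 (n16) at lvl 0.
Iteration 1: rows with parent in {3} -> n6 (id 4, lvl 1).
Iteration 2: rows with parent in {4} -> n36 (id 5, lvl 2), n25 (id 6, lvl 2).
Iteration 3: rows with parent in {5,6} -> n21 (id 9, lvl 3).
Iteration 4: no rows with parent in {9}; recursion stops.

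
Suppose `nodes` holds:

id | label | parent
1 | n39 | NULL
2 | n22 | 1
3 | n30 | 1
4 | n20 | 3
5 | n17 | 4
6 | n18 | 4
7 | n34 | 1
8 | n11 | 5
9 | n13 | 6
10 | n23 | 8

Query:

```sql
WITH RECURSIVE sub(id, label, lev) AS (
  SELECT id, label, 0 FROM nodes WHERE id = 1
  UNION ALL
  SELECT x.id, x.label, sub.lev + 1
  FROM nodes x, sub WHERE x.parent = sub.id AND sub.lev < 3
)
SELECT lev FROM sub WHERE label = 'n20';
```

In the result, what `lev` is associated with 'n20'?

2

Base: id=1 (n39) at lev 0.
Iteration 1: rows with parent in {1} -> n22 (id 2, lev 1), n30 (id 3, lev 1), n34 (id 7, lev 1).
Iteration 2: rows with parent in {2,3,7} -> n20 (id 4, lev 2).
Iteration 3: rows with parent in {4} -> n17 (id 5, lev 3), n18 (id 6, lev 3).
Iteration 4: lev < 3 fails for all current rows; recursion stops.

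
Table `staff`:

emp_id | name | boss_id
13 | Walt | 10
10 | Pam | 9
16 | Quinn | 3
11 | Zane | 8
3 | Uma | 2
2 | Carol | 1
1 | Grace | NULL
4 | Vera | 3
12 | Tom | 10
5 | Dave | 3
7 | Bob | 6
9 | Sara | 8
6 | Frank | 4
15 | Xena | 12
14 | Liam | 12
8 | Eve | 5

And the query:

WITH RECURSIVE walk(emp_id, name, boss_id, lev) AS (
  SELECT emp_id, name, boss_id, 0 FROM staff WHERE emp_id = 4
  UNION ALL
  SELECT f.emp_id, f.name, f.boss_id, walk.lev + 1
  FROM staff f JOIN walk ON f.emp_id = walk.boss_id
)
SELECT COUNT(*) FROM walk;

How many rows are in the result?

4

Base: emp_id=4 (Vera), boss_id=3, lev 0.
Iteration 1: join on emp_id=3 -> Uma (id 3, boss_id=2, lev 1).
Iteration 2: join on emp_id=2 -> Carol (id 2, boss_id=1, lev 2).
Iteration 3: join on emp_id=1 -> Grace (id 1, boss_id=NULL, lev 3).
Iteration 4: boss_id is NULL; no match; recursion stops.
Total rows emitted: 4.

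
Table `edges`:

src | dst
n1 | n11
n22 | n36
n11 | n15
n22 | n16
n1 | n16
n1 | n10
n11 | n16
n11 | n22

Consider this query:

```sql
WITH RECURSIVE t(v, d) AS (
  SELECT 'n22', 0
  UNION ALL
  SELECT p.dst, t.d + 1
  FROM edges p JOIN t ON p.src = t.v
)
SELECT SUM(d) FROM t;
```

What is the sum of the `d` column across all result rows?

Base: (n22, d=0).
Iteration 1: edges from {n22} -> (n16, d=1), (n36, d=1).
Iteration 2: no outgoing edges from {n16,n36}; recursion stops.
SUM(d) = 0 + 1 + 1 = 2.

2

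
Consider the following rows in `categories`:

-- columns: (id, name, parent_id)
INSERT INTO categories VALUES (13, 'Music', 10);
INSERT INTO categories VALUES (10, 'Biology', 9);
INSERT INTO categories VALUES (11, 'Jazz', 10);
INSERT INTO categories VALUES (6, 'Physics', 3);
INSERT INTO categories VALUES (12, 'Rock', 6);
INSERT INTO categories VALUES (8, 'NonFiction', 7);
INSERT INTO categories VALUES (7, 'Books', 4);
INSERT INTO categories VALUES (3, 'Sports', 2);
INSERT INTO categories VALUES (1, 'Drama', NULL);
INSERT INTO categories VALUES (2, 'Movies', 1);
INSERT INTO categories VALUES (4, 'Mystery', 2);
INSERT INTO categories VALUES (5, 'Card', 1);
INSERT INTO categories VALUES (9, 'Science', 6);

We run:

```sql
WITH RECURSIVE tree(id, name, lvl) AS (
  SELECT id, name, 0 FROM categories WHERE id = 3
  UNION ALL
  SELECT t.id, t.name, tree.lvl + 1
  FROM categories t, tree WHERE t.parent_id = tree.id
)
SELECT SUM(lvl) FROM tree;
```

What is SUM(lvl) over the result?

Base: id=3 (Sports) at lvl 0.
Iteration 1: rows with parent_id in {3} -> Physics (id 6, lvl 1).
Iteration 2: rows with parent_id in {6} -> Science (id 9, lvl 2), Rock (id 12, lvl 2).
Iteration 3: rows with parent_id in {9,12} -> Biology (id 10, lvl 3).
Iteration 4: rows with parent_id in {10} -> Jazz (id 11, lvl 4), Music (id 13, lvl 4).
Iteration 5: no rows with parent_id in {11,13}; recursion stops.
SUM(lvl) = 0 + 1 + 2 + 2 + 3 + 4 + 4 = 16.

16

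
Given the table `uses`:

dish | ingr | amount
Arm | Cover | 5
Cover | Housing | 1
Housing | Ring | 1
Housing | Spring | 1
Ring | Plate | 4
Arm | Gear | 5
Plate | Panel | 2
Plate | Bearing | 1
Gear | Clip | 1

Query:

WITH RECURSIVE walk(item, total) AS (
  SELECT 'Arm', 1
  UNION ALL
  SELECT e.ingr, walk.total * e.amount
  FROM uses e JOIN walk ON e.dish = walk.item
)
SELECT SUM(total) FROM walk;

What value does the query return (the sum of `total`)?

Base: (Arm, total=1).
Iteration 1: components of {Arm} -> Cover = 1*5 = 5, Gear = 1*5 = 5.
Iteration 2: components of {Cover,Gear} -> Clip = 5*1 = 5, Housing = 5*1 = 5.
Iteration 3: components of {Clip,Housing} -> Ring = 5*1 = 5, Spring = 5*1 = 5.
Iteration 4: components of {Ring,Spring} -> Plate = 5*4 = 20.
Iteration 5: components of {Plate} -> Bearing = 20*1 = 20, Panel = 20*2 = 40.
Iteration 6: no further components; recursion stops.
SUM(total) = 1 + 5 + 5 + 5 + 5 + 5 + 5 + 20 + 40 + 20 = 111.

111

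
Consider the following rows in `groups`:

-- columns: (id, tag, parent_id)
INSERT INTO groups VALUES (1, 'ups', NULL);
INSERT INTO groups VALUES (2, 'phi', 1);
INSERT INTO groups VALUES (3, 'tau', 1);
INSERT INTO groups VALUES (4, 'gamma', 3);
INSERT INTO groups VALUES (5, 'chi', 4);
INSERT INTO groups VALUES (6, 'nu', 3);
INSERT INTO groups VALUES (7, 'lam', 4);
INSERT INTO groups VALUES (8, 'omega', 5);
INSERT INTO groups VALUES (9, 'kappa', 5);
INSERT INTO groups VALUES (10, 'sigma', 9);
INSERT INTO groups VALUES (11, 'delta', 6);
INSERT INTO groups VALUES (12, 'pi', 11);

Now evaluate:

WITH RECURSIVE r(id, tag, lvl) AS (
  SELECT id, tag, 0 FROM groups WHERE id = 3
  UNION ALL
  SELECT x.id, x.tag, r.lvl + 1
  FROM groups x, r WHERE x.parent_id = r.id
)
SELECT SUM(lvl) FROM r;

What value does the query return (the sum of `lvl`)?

21

Base: id=3 (tau) at lvl 0.
Iteration 1: rows with parent_id in {3} -> gamma (id 4, lvl 1), nu (id 6, lvl 1).
Iteration 2: rows with parent_id in {4,6} -> chi (id 5, lvl 2), lam (id 7, lvl 2), delta (id 11, lvl 2).
Iteration 3: rows with parent_id in {5,7,11} -> omega (id 8, lvl 3), kappa (id 9, lvl 3), pi (id 12, lvl 3).
Iteration 4: rows with parent_id in {8,9,12} -> sigma (id 10, lvl 4).
Iteration 5: no rows with parent_id in {10}; recursion stops.
SUM(lvl) = 0 + 1 + 1 + 2 + 2 + 2 + 3 + 3 + 3 + 4 = 21.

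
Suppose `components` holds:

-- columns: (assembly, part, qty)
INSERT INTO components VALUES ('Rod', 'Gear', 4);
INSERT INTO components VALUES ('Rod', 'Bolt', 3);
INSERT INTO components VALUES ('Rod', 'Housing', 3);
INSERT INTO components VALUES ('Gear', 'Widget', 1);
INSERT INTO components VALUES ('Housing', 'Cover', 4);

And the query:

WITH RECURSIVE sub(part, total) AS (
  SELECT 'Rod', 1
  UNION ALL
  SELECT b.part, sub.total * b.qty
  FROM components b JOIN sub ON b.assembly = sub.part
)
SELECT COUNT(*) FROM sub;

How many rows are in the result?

Base: (Rod, total=1).
Iteration 1: components of {Rod} -> Bolt = 1*3 = 3, Gear = 1*4 = 4, Housing = 1*3 = 3.
Iteration 2: components of {Bolt,Gear,Housing} -> Cover = 3*4 = 12, Widget = 4*1 = 4.
Iteration 3: no further components; recursion stops.
Total rows emitted: 6.

6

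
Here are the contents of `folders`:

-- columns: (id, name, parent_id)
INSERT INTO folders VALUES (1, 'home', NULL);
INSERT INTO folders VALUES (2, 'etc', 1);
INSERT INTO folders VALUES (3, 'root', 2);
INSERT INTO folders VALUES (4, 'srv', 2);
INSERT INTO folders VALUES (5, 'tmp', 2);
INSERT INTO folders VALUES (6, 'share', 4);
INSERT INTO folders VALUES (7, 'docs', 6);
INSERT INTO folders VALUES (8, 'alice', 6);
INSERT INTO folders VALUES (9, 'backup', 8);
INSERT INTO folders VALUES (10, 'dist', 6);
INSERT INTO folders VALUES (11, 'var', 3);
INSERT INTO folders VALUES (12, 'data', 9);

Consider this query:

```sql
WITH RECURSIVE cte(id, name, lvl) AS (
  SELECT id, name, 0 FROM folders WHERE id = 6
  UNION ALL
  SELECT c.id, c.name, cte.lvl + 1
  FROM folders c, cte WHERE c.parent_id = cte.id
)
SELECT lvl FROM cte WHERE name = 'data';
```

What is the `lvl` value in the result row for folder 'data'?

3

Base: id=6 (share) at lvl 0.
Iteration 1: rows with parent_id in {6} -> docs (id 7, lvl 1), alice (id 8, lvl 1), dist (id 10, lvl 1).
Iteration 2: rows with parent_id in {7,8,10} -> backup (id 9, lvl 2).
Iteration 3: rows with parent_id in {9} -> data (id 12, lvl 3).
Iteration 4: no rows with parent_id in {12}; recursion stops.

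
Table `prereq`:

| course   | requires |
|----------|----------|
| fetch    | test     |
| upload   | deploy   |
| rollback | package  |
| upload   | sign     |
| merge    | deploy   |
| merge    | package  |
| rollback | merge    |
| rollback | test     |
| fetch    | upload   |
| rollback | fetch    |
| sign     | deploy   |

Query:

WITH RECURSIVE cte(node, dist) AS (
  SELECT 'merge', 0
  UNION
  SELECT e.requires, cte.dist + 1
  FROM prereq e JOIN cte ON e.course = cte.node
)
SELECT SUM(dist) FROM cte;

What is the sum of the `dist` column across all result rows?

2

Base: (merge, dist=0).
Iteration 1: edges from {merge} -> (deploy, dist=1), (package, dist=1).
Iteration 2: no outgoing edges from {deploy,package}; recursion stops.
SUM(dist) = 0 + 1 + 1 = 2.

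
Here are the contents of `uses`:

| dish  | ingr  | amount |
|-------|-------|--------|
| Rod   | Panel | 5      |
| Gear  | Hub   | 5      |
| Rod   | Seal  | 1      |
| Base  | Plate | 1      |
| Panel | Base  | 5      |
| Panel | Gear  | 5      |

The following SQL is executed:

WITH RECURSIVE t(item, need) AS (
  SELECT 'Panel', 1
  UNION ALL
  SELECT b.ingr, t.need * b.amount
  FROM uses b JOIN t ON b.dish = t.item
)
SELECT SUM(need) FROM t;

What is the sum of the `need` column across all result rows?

Base: (Panel, need=1).
Iteration 1: components of {Panel} -> Base = 1*5 = 5, Gear = 1*5 = 5.
Iteration 2: components of {Base,Gear} -> Hub = 5*5 = 25, Plate = 5*1 = 5.
Iteration 3: no further components; recursion stops.
SUM(need) = 1 + 5 + 5 + 25 + 5 = 41.

41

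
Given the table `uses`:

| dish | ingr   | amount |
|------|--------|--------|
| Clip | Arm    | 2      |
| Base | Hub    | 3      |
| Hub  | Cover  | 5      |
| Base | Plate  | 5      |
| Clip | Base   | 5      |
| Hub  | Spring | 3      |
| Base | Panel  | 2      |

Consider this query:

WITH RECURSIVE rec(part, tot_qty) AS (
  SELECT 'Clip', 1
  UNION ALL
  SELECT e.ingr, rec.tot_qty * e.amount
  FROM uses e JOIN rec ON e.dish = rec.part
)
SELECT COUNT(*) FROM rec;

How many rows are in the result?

Base: (Clip, tot_qty=1).
Iteration 1: components of {Clip} -> Arm = 1*2 = 2, Base = 1*5 = 5.
Iteration 2: components of {Arm,Base} -> Hub = 5*3 = 15, Panel = 5*2 = 10, Plate = 5*5 = 25.
Iteration 3: components of {Hub,Panel,Plate} -> Cover = 15*5 = 75, Spring = 15*3 = 45.
Iteration 4: no further components; recursion stops.
Total rows emitted: 8.

8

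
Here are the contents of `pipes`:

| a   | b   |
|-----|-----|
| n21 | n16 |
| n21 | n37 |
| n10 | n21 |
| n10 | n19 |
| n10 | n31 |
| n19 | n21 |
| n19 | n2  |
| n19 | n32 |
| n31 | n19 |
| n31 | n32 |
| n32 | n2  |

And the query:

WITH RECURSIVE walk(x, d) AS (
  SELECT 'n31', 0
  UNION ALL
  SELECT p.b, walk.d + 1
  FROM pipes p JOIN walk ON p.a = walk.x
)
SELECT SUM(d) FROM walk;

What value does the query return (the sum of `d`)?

19

Base: (n31, d=0).
Iteration 1: edges from {n31} -> (n19, d=1), (n32, d=1).
Iteration 2: edges from {n19,n32} -> (n2, d=2) x2, (n21, d=2), (n32, d=2). [UNION ALL keeps all 4 new rows, including repeats]
Iteration 3: edges from {n2,n21,n32} -> (n16, d=3), (n2, d=3), (n37, d=3).
Iteration 4: no outgoing edges from {n16,n2,n37}; recursion stops.
SUM(d) = 0 + 1 + 1 + 2 + 2 + 2 + 2 + 3 + 3 + 3 = 19.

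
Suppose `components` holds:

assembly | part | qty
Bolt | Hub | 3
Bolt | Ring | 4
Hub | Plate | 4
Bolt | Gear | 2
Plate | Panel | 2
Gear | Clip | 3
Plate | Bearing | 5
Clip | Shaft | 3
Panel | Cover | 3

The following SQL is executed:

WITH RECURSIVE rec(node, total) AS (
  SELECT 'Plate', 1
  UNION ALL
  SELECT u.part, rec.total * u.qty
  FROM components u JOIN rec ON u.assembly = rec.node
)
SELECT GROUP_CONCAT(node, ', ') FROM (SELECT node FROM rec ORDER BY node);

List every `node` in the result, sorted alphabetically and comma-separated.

Bearing, Cover, Panel, Plate

Base: (Plate, total=1).
Iteration 1: components of {Plate} -> Bearing = 1*5 = 5, Panel = 1*2 = 2.
Iteration 2: components of {Bearing,Panel} -> Cover = 2*3 = 6.
Iteration 3: no further components; recursion stops.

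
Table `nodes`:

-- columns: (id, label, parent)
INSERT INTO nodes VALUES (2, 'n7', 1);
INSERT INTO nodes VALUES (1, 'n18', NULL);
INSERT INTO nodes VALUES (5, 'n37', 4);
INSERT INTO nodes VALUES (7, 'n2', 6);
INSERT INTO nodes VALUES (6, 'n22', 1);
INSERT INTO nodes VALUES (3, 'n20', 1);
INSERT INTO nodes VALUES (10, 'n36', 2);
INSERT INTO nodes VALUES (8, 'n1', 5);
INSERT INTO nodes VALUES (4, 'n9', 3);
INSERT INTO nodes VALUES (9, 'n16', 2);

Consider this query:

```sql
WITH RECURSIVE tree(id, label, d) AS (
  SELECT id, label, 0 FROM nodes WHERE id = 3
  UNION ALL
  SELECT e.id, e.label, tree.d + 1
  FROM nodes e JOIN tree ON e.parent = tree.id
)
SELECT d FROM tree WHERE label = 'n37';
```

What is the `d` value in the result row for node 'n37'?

Base: id=3 (n20) at d 0.
Iteration 1: rows with parent in {3} -> n9 (id 4, d 1).
Iteration 2: rows with parent in {4} -> n37 (id 5, d 2).
Iteration 3: rows with parent in {5} -> n1 (id 8, d 3).
Iteration 4: no rows with parent in {8}; recursion stops.

2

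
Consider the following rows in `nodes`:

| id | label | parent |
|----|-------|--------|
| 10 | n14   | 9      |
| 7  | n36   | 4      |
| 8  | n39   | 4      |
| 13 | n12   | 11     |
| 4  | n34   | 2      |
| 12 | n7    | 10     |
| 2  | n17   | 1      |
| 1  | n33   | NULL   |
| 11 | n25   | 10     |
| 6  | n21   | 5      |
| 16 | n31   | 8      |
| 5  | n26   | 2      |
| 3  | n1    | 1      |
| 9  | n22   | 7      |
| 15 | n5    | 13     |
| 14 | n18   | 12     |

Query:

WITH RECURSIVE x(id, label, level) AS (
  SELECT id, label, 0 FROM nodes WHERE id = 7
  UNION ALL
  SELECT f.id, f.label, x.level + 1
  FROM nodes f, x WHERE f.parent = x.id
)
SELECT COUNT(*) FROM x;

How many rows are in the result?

Base: id=7 (n36) at level 0.
Iteration 1: rows with parent in {7} -> n22 (id 9, level 1).
Iteration 2: rows with parent in {9} -> n14 (id 10, level 2).
Iteration 3: rows with parent in {10} -> n25 (id 11, level 3), n7 (id 12, level 3).
Iteration 4: rows with parent in {11,12} -> n12 (id 13, level 4), n18 (id 14, level 4).
Iteration 5: rows with parent in {13,14} -> n5 (id 15, level 5).
Iteration 6: no rows with parent in {15}; recursion stops.
Total rows emitted: 8.

8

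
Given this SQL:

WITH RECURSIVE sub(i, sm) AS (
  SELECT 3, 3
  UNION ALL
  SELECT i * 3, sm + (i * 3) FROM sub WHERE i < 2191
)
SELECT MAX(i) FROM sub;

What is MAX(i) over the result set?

6561

Base: i=3, sm=3.
Iteration 1: 3 < 2191 holds -> i = 3 * 3 = 9, sm = 3 + 9 = 12.
Iteration 2: 9 < 2191 holds -> i = 9 * 3 = 27, sm = 12 + 27 = 39.
Iteration 3: 27 < 2191 holds -> i = 27 * 3 = 81, sm = 39 + 81 = 120.
Iteration 4: 81 < 2191 holds -> i = 81 * 3 = 243, sm = 120 + 243 = 363.
Iteration 5: 243 < 2191 holds -> i = 243 * 3 = 729, sm = 363 + 729 = 1092.
Iteration 6: 729 < 2191 holds -> i = 729 * 3 = 2187, sm = 1092 + 2187 = 3279.
Iteration 7: 2187 < 2191 holds -> i = 2187 * 3 = 6561, sm = 3279 + 6561 = 9840.
Iteration 8: 6561 < 2191 fails; recursion stops.
i values: 3, 9, 27, 81, 243, 729, 2187, 6561; the maximum is 6561.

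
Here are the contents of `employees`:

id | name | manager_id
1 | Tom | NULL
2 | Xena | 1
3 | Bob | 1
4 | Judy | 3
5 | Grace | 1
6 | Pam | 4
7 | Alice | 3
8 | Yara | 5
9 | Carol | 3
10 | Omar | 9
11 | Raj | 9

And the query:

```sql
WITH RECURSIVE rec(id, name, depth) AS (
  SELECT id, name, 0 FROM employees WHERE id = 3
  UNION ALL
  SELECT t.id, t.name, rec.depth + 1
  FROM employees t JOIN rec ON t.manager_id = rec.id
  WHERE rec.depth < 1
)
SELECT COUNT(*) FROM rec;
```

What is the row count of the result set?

4

Base: id=3 (Bob) at depth 0.
Iteration 1: rows with manager_id in {3} -> Judy (id 4, depth 1), Alice (id 7, depth 1), Carol (id 9, depth 1).
Iteration 2: depth < 1 fails for all current rows; recursion stops.
Total rows emitted: 4.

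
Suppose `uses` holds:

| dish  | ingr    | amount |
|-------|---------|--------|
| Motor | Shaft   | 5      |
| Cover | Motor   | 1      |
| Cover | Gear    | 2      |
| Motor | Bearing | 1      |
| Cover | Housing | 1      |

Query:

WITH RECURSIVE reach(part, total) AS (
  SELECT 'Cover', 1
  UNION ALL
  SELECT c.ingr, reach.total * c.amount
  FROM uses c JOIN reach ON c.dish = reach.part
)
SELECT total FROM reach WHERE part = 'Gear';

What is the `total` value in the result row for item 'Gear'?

Base: (Cover, total=1).
Iteration 1: components of {Cover} -> Gear = 1*2 = 2, Housing = 1*1 = 1, Motor = 1*1 = 1.
Iteration 2: components of {Gear,Housing,Motor} -> Bearing = 1*1 = 1, Shaft = 1*5 = 5.
Iteration 3: no further components; recursion stops.

2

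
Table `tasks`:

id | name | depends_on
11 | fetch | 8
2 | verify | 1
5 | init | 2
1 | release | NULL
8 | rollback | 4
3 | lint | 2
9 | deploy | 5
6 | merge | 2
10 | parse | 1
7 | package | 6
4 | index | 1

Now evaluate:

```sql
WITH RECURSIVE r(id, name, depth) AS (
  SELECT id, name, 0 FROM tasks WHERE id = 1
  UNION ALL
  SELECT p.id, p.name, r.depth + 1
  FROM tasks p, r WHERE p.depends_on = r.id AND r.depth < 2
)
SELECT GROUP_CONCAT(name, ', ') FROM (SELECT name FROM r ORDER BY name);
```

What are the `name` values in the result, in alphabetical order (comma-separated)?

Base: id=1 (release) at depth 0.
Iteration 1: rows with depends_on in {1} -> verify (id 2, depth 1), index (id 4, depth 1), parse (id 10, depth 1).
Iteration 2: rows with depends_on in {2,4,10} -> lint (id 3, depth 2), init (id 5, depth 2), merge (id 6, depth 2), rollback (id 8, depth 2).
Iteration 3: depth < 2 fails for all current rows; recursion stops.

index, init, lint, merge, parse, release, rollback, verify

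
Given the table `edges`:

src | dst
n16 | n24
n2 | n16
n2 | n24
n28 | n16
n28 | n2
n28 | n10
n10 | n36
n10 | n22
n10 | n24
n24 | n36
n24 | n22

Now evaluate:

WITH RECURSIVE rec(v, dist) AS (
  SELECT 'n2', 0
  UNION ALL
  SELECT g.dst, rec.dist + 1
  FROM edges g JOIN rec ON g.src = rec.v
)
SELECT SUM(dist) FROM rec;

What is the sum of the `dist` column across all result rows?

Base: (n2, dist=0).
Iteration 1: edges from {n2} -> (n16, dist=1), (n24, dist=1).
Iteration 2: edges from {n16,n24} -> (n22, dist=2), (n24, dist=2), (n36, dist=2).
Iteration 3: edges from {n22,n24,n36} -> (n22, dist=3), (n36, dist=3).
Iteration 4: no outgoing edges from {n22,n36}; recursion stops.
SUM(dist) = 0 + 1 + 1 + 2 + 2 + 2 + 3 + 3 = 14.

14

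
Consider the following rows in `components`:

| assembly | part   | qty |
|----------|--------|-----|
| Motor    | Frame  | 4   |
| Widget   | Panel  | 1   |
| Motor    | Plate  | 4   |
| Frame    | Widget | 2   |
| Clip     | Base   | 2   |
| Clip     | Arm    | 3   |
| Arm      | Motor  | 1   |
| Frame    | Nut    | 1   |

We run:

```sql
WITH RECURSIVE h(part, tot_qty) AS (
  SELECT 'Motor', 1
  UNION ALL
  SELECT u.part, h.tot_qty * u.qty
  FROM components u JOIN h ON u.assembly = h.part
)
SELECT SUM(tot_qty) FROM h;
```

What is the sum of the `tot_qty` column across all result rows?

29

Base: (Motor, tot_qty=1).
Iteration 1: components of {Motor} -> Frame = 1*4 = 4, Plate = 1*4 = 4.
Iteration 2: components of {Frame,Plate} -> Nut = 4*1 = 4, Widget = 4*2 = 8.
Iteration 3: components of {Nut,Widget} -> Panel = 8*1 = 8.
Iteration 4: no further components; recursion stops.
SUM(tot_qty) = 1 + 4 + 4 + 8 + 4 + 8 = 29.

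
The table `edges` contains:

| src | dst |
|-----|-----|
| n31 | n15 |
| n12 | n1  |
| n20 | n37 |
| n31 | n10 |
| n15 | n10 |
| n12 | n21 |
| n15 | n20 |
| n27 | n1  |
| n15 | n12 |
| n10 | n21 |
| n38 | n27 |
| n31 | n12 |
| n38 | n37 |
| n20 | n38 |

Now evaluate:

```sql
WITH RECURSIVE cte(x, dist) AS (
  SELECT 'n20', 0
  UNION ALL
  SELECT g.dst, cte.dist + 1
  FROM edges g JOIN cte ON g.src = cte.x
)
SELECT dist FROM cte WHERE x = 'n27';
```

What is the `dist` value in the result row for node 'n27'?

2

Base: (n20, dist=0).
Iteration 1: edges from {n20} -> (n37, dist=1), (n38, dist=1).
Iteration 2: edges from {n37,n38} -> (n27, dist=2), (n37, dist=2).
Iteration 3: edges from {n27,n37} -> (n1, dist=3).
Iteration 4: no outgoing edges from {n1}; recursion stops.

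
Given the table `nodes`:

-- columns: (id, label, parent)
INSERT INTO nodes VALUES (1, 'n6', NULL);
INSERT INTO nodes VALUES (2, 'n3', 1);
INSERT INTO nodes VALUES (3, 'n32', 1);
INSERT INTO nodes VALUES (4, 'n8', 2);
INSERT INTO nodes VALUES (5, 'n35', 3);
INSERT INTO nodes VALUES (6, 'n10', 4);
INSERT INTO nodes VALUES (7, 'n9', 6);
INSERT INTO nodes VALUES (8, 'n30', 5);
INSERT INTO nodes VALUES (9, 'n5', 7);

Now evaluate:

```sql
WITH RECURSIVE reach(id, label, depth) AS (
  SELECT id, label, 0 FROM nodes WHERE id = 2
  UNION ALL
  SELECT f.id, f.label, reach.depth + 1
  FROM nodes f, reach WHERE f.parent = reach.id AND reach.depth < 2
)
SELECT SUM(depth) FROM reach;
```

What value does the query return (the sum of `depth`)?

Base: id=2 (n3) at depth 0.
Iteration 1: rows with parent in {2} -> n8 (id 4, depth 1).
Iteration 2: rows with parent in {4} -> n10 (id 6, depth 2).
Iteration 3: depth < 2 fails for all current rows; recursion stops.
SUM(depth) = 0 + 1 + 2 = 3.

3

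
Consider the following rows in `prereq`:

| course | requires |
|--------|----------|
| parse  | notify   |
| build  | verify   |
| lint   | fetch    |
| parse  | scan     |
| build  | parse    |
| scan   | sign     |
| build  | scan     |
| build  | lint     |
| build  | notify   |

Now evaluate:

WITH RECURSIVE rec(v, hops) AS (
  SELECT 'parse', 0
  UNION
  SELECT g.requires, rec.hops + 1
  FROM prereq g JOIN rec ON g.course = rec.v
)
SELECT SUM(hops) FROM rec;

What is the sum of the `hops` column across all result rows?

Base: (parse, hops=0).
Iteration 1: edges from {parse} -> (notify, hops=1), (scan, hops=1).
Iteration 2: edges from {notify,scan} -> (sign, hops=2).
Iteration 3: no outgoing edges from {sign}; recursion stops.
SUM(hops) = 0 + 1 + 1 + 2 = 4.

4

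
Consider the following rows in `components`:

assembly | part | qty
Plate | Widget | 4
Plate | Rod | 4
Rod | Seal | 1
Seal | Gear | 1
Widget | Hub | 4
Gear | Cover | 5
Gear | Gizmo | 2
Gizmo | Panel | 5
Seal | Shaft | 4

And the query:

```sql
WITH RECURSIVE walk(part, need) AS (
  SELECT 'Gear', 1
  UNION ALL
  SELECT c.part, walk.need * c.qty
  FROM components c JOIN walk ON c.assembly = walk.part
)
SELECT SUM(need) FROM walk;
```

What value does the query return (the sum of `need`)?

18

Base: (Gear, need=1).
Iteration 1: components of {Gear} -> Cover = 1*5 = 5, Gizmo = 1*2 = 2.
Iteration 2: components of {Cover,Gizmo} -> Panel = 2*5 = 10.
Iteration 3: no further components; recursion stops.
SUM(need) = 1 + 5 + 2 + 10 = 18.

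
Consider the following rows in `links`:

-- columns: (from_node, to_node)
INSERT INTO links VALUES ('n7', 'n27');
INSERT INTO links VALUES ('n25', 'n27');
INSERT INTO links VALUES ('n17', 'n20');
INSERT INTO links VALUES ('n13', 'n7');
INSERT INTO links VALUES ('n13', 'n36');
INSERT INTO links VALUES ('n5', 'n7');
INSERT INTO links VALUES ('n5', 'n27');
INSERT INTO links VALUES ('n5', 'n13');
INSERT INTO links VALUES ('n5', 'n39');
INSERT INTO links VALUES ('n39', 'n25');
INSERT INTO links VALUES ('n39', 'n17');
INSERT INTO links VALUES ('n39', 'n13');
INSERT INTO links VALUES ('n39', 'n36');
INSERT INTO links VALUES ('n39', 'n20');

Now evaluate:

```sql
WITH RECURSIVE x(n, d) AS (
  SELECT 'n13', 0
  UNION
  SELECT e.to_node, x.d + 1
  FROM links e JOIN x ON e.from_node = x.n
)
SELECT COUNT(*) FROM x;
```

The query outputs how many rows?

4

Base: (n13, d=0).
Iteration 1: edges from {n13} -> (n36, d=1), (n7, d=1).
Iteration 2: edges from {n36,n7} -> (n27, d=2).
Iteration 3: no outgoing edges from {n27}; recursion stops.
Total rows emitted: 4.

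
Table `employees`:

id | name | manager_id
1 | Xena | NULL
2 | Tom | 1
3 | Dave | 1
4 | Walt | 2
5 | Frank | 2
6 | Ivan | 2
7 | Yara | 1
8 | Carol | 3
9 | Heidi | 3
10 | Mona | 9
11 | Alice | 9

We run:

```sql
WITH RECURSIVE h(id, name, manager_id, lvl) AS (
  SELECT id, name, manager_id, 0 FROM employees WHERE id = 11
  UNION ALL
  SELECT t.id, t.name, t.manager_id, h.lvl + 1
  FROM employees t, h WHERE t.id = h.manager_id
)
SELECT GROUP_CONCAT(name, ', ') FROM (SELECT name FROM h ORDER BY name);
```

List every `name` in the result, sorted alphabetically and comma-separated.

Base: id=11 (Alice), manager_id=9, lvl 0.
Iteration 1: join on id=9 -> Heidi (id 9, manager_id=3, lvl 1).
Iteration 2: join on id=3 -> Dave (id 3, manager_id=1, lvl 2).
Iteration 3: join on id=1 -> Xena (id 1, manager_id=NULL, lvl 3).
Iteration 4: manager_id is NULL; no match; recursion stops.

Alice, Dave, Heidi, Xena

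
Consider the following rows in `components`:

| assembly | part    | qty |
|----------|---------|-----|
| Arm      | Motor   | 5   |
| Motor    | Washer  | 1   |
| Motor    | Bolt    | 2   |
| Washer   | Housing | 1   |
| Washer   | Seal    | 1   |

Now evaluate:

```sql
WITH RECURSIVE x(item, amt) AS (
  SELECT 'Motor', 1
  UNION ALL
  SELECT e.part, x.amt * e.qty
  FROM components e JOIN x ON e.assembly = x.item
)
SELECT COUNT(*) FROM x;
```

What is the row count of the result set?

5

Base: (Motor, amt=1).
Iteration 1: components of {Motor} -> Bolt = 1*2 = 2, Washer = 1*1 = 1.
Iteration 2: components of {Bolt,Washer} -> Housing = 1*1 = 1, Seal = 1*1 = 1.
Iteration 3: no further components; recursion stops.
Total rows emitted: 5.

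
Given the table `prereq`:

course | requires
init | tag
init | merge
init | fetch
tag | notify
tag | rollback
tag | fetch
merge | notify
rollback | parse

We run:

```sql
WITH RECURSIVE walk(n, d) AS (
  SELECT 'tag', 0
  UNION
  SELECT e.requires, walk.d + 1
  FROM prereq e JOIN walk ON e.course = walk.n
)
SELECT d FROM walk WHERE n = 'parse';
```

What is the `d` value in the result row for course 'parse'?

2

Base: (tag, d=0).
Iteration 1: edges from {tag} -> (fetch, d=1), (notify, d=1), (rollback, d=1).
Iteration 2: edges from {fetch,notify,rollback} -> (parse, d=2).
Iteration 3: no outgoing edges from {parse}; recursion stops.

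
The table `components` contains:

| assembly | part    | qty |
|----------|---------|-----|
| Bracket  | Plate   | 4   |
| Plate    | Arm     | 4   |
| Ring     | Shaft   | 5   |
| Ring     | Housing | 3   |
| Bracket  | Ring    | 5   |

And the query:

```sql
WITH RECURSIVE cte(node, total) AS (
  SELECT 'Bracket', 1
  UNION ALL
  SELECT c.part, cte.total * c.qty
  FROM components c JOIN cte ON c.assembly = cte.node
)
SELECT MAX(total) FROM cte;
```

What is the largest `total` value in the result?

25

Base: (Bracket, total=1).
Iteration 1: components of {Bracket} -> Plate = 1*4 = 4, Ring = 1*5 = 5.
Iteration 2: components of {Plate,Ring} -> Arm = 4*4 = 16, Housing = 5*3 = 15, Shaft = 5*5 = 25.
Iteration 3: no further components; recursion stops.
total values: 1, 5, 4, 15, 25, 16; the maximum is 25.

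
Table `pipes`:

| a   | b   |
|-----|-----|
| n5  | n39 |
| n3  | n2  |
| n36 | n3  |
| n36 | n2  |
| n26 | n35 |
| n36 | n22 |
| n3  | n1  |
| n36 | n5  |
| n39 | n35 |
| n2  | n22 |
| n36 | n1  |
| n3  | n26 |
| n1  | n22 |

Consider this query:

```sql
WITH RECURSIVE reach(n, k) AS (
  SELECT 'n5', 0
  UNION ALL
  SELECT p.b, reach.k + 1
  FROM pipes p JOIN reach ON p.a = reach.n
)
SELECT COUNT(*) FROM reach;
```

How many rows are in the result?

Base: (n5, k=0).
Iteration 1: edges from {n5} -> (n39, k=1).
Iteration 2: edges from {n39} -> (n35, k=2).
Iteration 3: no outgoing edges from {n35}; recursion stops.
Total rows emitted: 3.

3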